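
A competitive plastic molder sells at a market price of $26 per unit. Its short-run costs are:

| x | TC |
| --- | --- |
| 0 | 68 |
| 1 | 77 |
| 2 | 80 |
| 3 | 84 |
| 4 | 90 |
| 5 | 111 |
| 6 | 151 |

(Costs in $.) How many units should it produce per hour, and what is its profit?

Tabulate TR − TC: x=0: -68; x=1: -51; x=2: -28; x=3: -6; x=4: 14; x=5: 19; x=6: 5.
Profit is maximized at x = 5. AVC there is 43/5 = $8.60 ≤ P, so producing beats shutting down (which would give -$68).

x = 5; profit = $19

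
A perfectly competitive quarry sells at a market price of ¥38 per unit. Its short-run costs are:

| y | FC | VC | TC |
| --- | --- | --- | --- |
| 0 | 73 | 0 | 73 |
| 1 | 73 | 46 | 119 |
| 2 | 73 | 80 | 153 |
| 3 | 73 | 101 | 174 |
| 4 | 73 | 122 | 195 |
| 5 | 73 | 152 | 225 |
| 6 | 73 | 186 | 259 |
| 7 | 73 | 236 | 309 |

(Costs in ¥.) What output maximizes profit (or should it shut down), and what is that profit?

Compute π = P·y − TC at each output: y=0: -73; y=1: -81; y=2: -77; y=3: -60; y=4: -43; y=5: -35; y=6: -31; y=7: -43.
Profit is maximized at y = 6. AVC there is 186/6 = ¥31 ≤ P, so producing beats shutting down (which would give -¥73).

y = 6; profit = -¥31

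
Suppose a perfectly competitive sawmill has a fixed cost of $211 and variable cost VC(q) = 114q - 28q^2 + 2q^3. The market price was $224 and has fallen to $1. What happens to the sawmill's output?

Output falls from 11 to 0 (the firm shuts down)

AVC = 114 - 28q + 2q^2, minimized at q = 7 where min AVC = $16. MC = 114 - 56q + 6q^2.
With P = $224 above the shutdown price, P = MC gives q = 11.
At P = $1 < min AVC = $16, price no longer covers variable cost at any output, so the firm shuts down: q = 0.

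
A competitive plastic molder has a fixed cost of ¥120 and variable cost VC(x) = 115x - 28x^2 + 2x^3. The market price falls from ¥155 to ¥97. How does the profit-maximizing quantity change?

Output falls from 10 to 9

MC = 115 - 56x + 6x^2; the shutdown threshold is min AVC = ¥17 (at x = 7).
At P = ¥155 ≥ min AVC, set P = MC on the rising branch: x = 10.
At P = ¥97 ≥ min AVC, set P = MC: x = 9. The firm stays open but cuts output.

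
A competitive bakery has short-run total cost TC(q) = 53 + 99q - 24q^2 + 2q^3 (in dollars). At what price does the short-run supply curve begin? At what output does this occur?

The shutdown price is the minimum of AVC. VC = 99q - 24q^2 + 2q^3, so AVC = 99 - 24q + 2q^2.
At the minimum of AVC, MC = AVC. MC = 99 - 48q + 6q^2; setting MC = AVC gives 4q^2 - 24q = 0, so q = 6. min AVC = 27.
For P < $27 the firm produces nothing.

$27 per unit, at q = 6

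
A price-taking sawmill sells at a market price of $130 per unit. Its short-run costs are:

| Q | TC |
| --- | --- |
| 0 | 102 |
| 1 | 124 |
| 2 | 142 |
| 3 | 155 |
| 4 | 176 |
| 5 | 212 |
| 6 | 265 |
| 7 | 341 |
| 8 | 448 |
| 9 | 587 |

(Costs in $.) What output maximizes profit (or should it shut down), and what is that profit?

Q = 8; profit = $592

Compute π = P·Q − TC at each output: Q=0: -102; Q=1: 6; Q=2: 118; Q=3: 235; Q=4: 344; Q=5: 438; Q=6: 515; Q=7: 569; Q=8: 592; Q=9: 583.
Profit is maximized at Q = 8. AVC there is 346/8 = $43.25 ≤ P, so producing beats shutting down (which would give -$102).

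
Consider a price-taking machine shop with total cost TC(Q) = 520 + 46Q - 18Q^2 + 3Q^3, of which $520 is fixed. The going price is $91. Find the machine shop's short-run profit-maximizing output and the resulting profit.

AVC = 46 - 18Q + 3Q^2 has its minimum $19 at Q = 3; price $91 clears that bar, so the firm operates.
With MC = 46 - 36Q + 9Q^2, P = MC on the upward-sloping part at Q* = 5.
TR = 91·5 = 455. TC = 520 + 155 = 675. Profit = 455 − 675 = -$220.
Shutting down would mean losing the fixed cost of $520, so operating at a loss of $220 is better by $300.

Profit = -$220 at Q = 5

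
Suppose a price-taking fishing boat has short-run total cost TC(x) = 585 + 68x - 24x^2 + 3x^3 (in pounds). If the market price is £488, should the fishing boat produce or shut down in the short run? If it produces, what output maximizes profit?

Produce at x = 10

Strip out fixed cost: VC = 68x - 24x^2 + 3x^3. Then AVC = 68 - 24x + 3x^2 and MC = 68 - 48x + 9x^2.
AVC is minimized where dAVC/dx = -24 + 6x = 0, at x = 4; min AVC = 68 - 24·4 + 3·4^2 = £20.
Because £488 ≥ £20, revenue can cover variable cost; the firm operates.
P = MC gives -420 - 48x + 9x^2 = 0, with roots -14/3 and 10. Take the larger (rising MC): x* = 10.
Check: AVC at x = 10 is £128 ≤ P, so revenue covers variable cost.
Profit = P·x − TC = 488·10 − 1865 = £3015.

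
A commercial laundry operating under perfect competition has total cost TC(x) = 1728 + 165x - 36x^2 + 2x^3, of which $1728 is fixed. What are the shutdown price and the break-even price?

AVC = 165 - 36x + 2x^2; minimized at x = 9, giving min AVC = $3. That is the shutdown price.
ATC = 1728/x + 165 - 36x + 2x^2. Setting dATC/dx = −1728/x^2 − 36 + 4x = 0 gives x = 12 (since 4·12^3 − 36·12^2 = 1728).
min ATC = 1728/12 + 165 − 36·12 + 2·12^2 = $165. That is the break-even price.
Between these two prices the firm operates at a loss; above $165 it earns a profit.

Shutdown price = $3; break-even price = $165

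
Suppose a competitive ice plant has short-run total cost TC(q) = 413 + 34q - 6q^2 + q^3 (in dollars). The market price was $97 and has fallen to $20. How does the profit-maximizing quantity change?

MC = 34 - 12q + 3q^2; the shutdown threshold is min AVC = $25 (at q = 3).
With P = $97 above the shutdown price, P = MC gives q = 7.
At P = $20 < min AVC = $25, price no longer covers variable cost at any output, so the firm shuts down: q = 0.

Output falls from 7 to 0 (the firm shuts down)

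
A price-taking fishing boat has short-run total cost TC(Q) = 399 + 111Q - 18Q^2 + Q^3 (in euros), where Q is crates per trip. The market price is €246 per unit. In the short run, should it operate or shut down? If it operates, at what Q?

Variable cost is VC = 111Q - 18Q^2 + Q^3, so AVC = VC/Q = 111 - 18Q + Q^2 and MC = dTC/dQ = 111 - 36Q + 3Q^2.
AVC hits its minimum where MC = AVC, at Q = 9, giving min AVC = 111 - 18·9 + 9^2 = €30.
Because €246 ≥ €30, revenue can cover variable cost; the firm operates.
Set P = MC: 246 = 111 - 36Q + 3Q^2 → -135 - 36Q + 3Q^2 = 0. The roots are Q = -3 and Q = 15; the profit-maximizing output is on the rising part of MC, so Q* = 15.
Check: AVC at Q = 15 is €66 ≤ P, so revenue covers variable cost.
Profit = P·Q − TC = 246·15 − 1389 = €2301.

Produce at Q = 15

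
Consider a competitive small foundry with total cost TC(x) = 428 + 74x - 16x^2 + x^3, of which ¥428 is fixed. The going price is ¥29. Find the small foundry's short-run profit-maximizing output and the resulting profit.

Profit = -¥266 at x = 9

AVC = 74 - 16x + x^2 has its minimum ¥10 at x = 8; price ¥29 clears that bar, so the firm operates.
MC = 74 - 32x + 3x^2. Setting P = MC and taking the root on the rising branch gives x* = 9.
TR = 29·9 = 261. TC = 428 + 99 = 527. Profit = 261 − 527 = -¥266.
Shutting down would mean losing the fixed cost of ¥428, so operating at a loss of ¥266 is better by ¥162.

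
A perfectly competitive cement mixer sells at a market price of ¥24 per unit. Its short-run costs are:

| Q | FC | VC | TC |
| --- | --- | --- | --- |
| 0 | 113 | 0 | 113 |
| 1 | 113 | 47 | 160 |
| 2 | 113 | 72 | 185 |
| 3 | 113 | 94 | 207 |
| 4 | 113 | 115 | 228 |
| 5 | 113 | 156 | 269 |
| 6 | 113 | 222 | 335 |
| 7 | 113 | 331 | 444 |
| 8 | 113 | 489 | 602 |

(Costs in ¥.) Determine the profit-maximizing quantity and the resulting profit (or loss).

Q = 0 (shut down); profit = -¥113

Tabulate TR − TC: Q=0: -113; Q=1: -136; Q=2: -137; Q=3: -135; Q=4: -132; Q=5: -149; Q=6: -191; Q=7: -276; Q=8: -410.
Profit is highest at Q = 0. Equivalently, the lowest AVC in the table is 115/4 ≈ ¥28.75 at Q = 4, and P = ¥24 falls below it — price never covers variable cost, so the firm shuts down and loses only its fixed cost.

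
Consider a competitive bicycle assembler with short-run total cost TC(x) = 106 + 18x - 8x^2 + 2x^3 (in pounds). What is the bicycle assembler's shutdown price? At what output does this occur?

£10 per unit, at x = 2

The firm shuts down when price falls below the minimum of average variable cost. AVC = VC/x = 18 - 8x + 2x^2.
At the minimum of AVC, MC = AVC. MC = 18 - 16x + 6x^2; setting MC = AVC gives 4x^2 - 8x = 0, so x = 2. min AVC = 10.
The firm shuts down for any P below £10.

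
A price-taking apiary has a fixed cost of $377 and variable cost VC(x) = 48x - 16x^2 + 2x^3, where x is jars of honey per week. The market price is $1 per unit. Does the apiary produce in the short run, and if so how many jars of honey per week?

From TC, MC = TC'(x) = 48 - 32x + 6x^2 and AVC = VC/x = 48 - 16x + 2x^2.
The AVC parabola has its vertex at x = 16/4 = 4, where AVC = 48 - 16·4 + 2·4^2 = $16.
With P < min AVC ($1 < $16), every unit sold adds to the loss.
The firm minimizes its loss by shutting down and losing only its fixed cost of $377.

Shut down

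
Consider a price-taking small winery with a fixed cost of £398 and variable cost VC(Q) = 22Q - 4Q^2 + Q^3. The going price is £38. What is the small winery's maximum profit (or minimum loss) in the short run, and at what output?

AVC = 22 - 4Q + Q^2; min AVC = £18 at Q = 2. Since P = £38 ≥ min AVC, the firm produces.
With MC = 22 - 8Q + 3Q^2, P = MC on the upward-sloping part at Q* = 4.
TR = 38·4 = 152. TC = 398 + 88 = 486. Profit = 152 − 486 = -£334.
That loss of £334 beats the £398 the firm would lose by shutting down; producing recovers £64 of fixed cost.

Profit = -£334 at Q = 4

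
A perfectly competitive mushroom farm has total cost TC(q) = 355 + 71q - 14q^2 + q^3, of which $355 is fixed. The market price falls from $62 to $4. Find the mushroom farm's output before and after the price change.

MC = 71 - 28q + 3q^2; the shutdown threshold is min AVC = $22 (at q = 7).
With P = $62 above the shutdown price, P = MC gives q = 9.
At P = $4 < min AVC = $22, price no longer covers variable cost at any output, so the firm shuts down: q = 0.

Output falls from 9 to 0 (the firm shuts down)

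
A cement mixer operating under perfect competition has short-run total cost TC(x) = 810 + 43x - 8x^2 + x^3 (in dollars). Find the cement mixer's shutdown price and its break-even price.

Shutdown price = $27; break-even price = $142

AVC = 43 - 8x + x^2; minimized at x = 4, giving min AVC = $27. That is the shutdown price.
ATC = 810/x + 43 - 8x + x^2. Setting dATC/dx = −810/x^2 − 8 + 2x = 0 gives x = 9 (since 2·9^3 − 8·9^2 = 810).
min ATC = 810/9 + 43 − 8·9 + 9^2 = $142. That is the break-even price.
For $27 ≤ P < $142 the firm produces at a loss; below $27 it shuts down.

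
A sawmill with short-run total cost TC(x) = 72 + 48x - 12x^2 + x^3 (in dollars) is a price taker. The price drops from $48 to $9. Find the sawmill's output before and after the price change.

Output falls from 8 to 0 (the firm shuts down)

MC = 48 - 24x + 3x^2; the shutdown threshold is min AVC = $12 (at x = 6).
At P = $48 ≥ min AVC, set P = MC on the rising branch: x = 8.
At P = $9 < min AVC = $12, price no longer covers variable cost at any output, so the firm shuts down: x = 0.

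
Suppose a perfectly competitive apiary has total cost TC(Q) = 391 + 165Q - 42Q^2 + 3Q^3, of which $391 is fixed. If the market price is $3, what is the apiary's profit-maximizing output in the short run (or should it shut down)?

Strip out fixed cost: VC = 165Q - 42Q^2 + 3Q^3. Then AVC = 165 - 42Q + 3Q^2 and MC = 165 - 84Q + 9Q^2.
AVC is minimized where dAVC/dQ = -42 + 6Q = 0, at Q = 7; min AVC = 165 - 42·7 + 3·7^2 = $18.
P = $3 lies below min AVC = $18; no output level covers variable cost.
Best response: produce nothing and absorb the $391 fixed cost.

Shut down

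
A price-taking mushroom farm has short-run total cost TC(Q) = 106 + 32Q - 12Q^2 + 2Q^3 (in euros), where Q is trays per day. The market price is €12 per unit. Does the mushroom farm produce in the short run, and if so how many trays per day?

Variable cost is VC = 32Q - 12Q^2 + 2Q^3, so AVC = VC/Q = 32 - 12Q + 2Q^2 and MC = dTC/dQ = 32 - 24Q + 6Q^2.
AVC is minimized where dAVC/dQ = -12 + 4Q = 0, at Q = 3; min AVC = 32 - 12·3 + 2·3^2 = €14.
Since P = €12 < min AVC = €14, price fails to cover variable cost at any output.
Shutting down limits the loss to fixed cost, €106.

Shut down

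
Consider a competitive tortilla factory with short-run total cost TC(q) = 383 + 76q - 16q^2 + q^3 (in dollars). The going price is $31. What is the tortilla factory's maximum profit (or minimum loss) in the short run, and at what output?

Profit = -$221 at q = 9

AVC = 76 - 16q + q^2; min AVC = $12 at q = 8. Since P = $31 ≥ min AVC, the firm produces.
With MC = 76 - 32q + 3q^2, P = MC on the upward-sloping part at q* = 9.
TR = 31·9 = 279. TC = 383 + 117 = 500. Profit = 279 − 500 = -$221.
Shutting down would mean losing the fixed cost of $383, so operating at a loss of $221 is better by $162.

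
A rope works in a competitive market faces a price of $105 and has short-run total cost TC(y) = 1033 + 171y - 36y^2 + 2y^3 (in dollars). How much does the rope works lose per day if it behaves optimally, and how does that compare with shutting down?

AVC = 171 - 36y + 2y^2; min AVC = $9 at y = 9. Since P = $105 ≥ min AVC, the firm produces.
With MC = 171 - 72y + 6y^2, P = MC on the upward-sloping part at y* = 11.
TR = 105·11 = 1155. TC = 1033 + 187 = 1220. Profit = 1155 − 1220 = -$65.
Shutting down would mean losing the fixed cost of $1033, so operating at a loss of $65 is better by $968.

Profit = -$65 at y = 11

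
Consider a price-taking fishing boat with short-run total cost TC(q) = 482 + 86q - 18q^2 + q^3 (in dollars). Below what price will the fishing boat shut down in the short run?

$5 per unit

Short-run supply begins at min AVC. From VC = 86q - 18q^2 + q^3, AVC = 86 - 18q + q^2.
At the minimum of AVC, MC = AVC. MC = 86 - 36q + 3q^2; setting MC = AVC gives 2q^2 - 18q = 0, so q = 9. min AVC = 5.
So the shutdown price is $5.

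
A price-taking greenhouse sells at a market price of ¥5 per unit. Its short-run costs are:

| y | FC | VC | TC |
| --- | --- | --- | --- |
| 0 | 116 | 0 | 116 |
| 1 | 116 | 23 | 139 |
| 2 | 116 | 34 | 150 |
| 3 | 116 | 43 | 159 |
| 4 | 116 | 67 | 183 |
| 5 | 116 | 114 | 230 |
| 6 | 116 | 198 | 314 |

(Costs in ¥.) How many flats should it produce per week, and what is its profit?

Profit at each row (π = 5y − TC): y=0: -116; y=1: -134; y=2: -140; y=3: -144; y=4: -163; y=5: -205; y=6: -284.
Profit is highest at y = 0. Equivalently, the lowest AVC in the table is 43/3 ≈ ¥14.33 at y = 3, and P = ¥5 falls below it — price never covers variable cost, so the firm shuts down and loses only its fixed cost.

y = 0 (shut down); profit = -¥116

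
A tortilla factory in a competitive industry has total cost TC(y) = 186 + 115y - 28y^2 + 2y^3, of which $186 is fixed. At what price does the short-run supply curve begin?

$17 per unit

The firm shuts down when price falls below the minimum of average variable cost. AVC = VC/y = 115 - 28y + 2y^2.
dAVC/dy = -28 + 4y = 0 gives y = 7. min AVC = 115 - 28·7 + 2·7^2 = 17.
For P < $17 the firm produces nothing.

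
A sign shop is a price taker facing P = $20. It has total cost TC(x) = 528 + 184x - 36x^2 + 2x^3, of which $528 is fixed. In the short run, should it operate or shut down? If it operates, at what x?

Shut down

Strip out fixed cost: VC = 184x - 36x^2 + 2x^3. Then AVC = 184 - 36x + 2x^2 and MC = 184 - 72x + 6x^2.
The AVC parabola has its vertex at x = 36/4 = 9, where AVC = 184 - 36·9 + 2·9^2 = $22.
P = $20 lies below min AVC = $22; no output level covers variable cost.
Shutting down limits the loss to fixed cost, $528.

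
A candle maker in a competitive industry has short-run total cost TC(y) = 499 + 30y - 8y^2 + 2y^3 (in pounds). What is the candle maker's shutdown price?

Short-run supply begins at min AVC. From VC = 30y - 8y^2 + 2y^3, AVC = 30 - 8y + 2y^2.
dAVC/dy = -8 + 4y = 0 gives y = 2. min AVC = 30 - 8·2 + 2·2^2 = 22.
So the shutdown price is £22.

£22 per unit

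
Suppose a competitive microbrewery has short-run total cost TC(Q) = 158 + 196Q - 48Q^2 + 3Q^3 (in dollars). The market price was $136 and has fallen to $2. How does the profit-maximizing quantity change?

Output falls from 10 to 0 (the firm shuts down)

MC = 196 - 96Q + 9Q^2; the shutdown threshold is min AVC = $4 (at Q = 8).
At P = $136 ≥ min AVC, set P = MC on the rising branch: Q = 10.
At P = $2 < min AVC = $4, price no longer covers variable cost at any output, so the firm shuts down: Q = 0.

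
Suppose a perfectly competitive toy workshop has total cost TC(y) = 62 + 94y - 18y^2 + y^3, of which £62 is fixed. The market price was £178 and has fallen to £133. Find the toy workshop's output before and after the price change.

Output falls from 14 to 13

MC = 94 - 36y + 3y^2; the shutdown threshold is min AVC = £13 (at y = 9).
At P = £178 ≥ min AVC, set P = MC on the rising branch: y = 14.
At P = £133 ≥ min AVC, set P = MC: y = 13. The firm stays open but cuts output.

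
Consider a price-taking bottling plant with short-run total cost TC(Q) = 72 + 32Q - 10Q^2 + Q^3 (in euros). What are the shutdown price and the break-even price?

Shutdown price = min AVC. AVC = 32 - 10Q + Q^2, with vertex at Q = 5 and minimum €7.
ATC = 72/Q + 32 - 10Q + Q^2. Setting dATC/dQ = −72/Q^2 − 10 + 2Q = 0 gives Q = 6 (since 2·6^3 − 10·6^2 = 72).
min ATC = 72/6 + 32 − 10·6 + 6^2 = €20. That is the break-even price.
Between these two prices the firm operates at a loss; above €20 it earns a profit.

Shutdown price = €7; break-even price = €20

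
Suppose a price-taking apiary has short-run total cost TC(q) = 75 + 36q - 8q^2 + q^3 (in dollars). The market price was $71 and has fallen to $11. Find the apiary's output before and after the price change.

Output falls from 7 to 0 (the firm shuts down)

AVC = 36 - 8q + q^2, minimized at q = 4 where min AVC = $20. MC = 36 - 16q + 3q^2.
At P = $71 ≥ min AVC, set P = MC on the rising branch: q = 7.
At P = $11 < min AVC = $20, price no longer covers variable cost at any output, so the firm shuts down: q = 0.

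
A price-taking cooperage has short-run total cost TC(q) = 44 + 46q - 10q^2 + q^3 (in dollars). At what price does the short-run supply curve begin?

Short-run supply begins at min AVC. From VC = 46q - 10q^2 + q^3, AVC = 46 - 10q + q^2.
dAVC/dq = -10 + 2q = 0 gives q = 5. min AVC = 46 - 10·5 + 5^2 = 21.
For P < $21 the firm produces nothing.

$21 per unit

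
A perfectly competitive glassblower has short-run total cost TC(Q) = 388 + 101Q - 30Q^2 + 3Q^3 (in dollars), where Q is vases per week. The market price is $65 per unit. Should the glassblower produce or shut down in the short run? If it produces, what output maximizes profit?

Produce at Q = 6

Strip out fixed cost: VC = 101Q - 30Q^2 + 3Q^3. Then AVC = 101 - 30Q + 3Q^2 and MC = 101 - 60Q + 9Q^2.
The AVC parabola has its vertex at Q = 30/6 = 5, where AVC = 101 - 30·5 + 3·5^2 = $26.
P = $65 exceeds min AVC = $26, so the firm stays open.
Set P = MC: 65 = 101 - 60Q + 9Q^2 → 36 - 60Q + 9Q^2 = 0. The roots are Q = 2/3 and Q = 6; the profit-maximizing output is on the rising part of MC, so Q* = 6.
Check: AVC at Q = 6 is $29 ≤ P, so revenue covers variable cost.
Profit = P·Q − TC = 65·6 − 562 = -$172, a loss, but smaller than the $388 fixed cost the firm would lose by shutting down.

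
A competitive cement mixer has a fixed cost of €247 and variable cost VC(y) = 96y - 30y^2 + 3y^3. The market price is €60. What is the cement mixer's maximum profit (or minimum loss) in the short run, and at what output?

Profit = -€31 at y = 6

AVC = 96 - 30y + 3y^2; min AVC = €21 at y = 5. Since P = €60 ≥ min AVC, the firm produces.
MC = 96 - 60y + 9y^2. Setting P = MC and taking the root on the rising branch gives y* = 6.
TR = 60·6 = 360. TC = 247 + 144 = 391. Profit = 360 − 391 = -€31.
By producing, the firm covers all variable cost plus €216 of fixed cost; shutting down would lose the full €247.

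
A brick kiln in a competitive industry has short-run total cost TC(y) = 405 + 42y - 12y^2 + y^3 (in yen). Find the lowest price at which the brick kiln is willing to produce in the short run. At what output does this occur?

¥6 per unit, at y = 6

The shutdown price is the minimum of AVC. VC = 42y - 12y^2 + y^3, so AVC = 42 - 12y + y^2.
dAVC/dy = -12 + 2y = 0 gives y = 6. min AVC = 42 - 12·6 + 6^2 = 6.
For P < ¥6 the firm produces nothing.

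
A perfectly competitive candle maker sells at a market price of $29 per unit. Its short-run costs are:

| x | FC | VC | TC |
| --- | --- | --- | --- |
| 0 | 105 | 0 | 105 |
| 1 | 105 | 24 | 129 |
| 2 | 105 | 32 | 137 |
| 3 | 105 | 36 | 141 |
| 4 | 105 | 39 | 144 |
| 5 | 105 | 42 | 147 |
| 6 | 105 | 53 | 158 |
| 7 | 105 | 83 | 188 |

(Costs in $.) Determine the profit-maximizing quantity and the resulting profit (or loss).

x = 6; profit = $16

Tabulate TR − TC: x=0: -105; x=1: -100; x=2: -79; x=3: -54; x=4: -28; x=5: -2; x=6: 16; x=7: 15.
Profit is maximized at x = 6. AVC there is 53/6 = $8.83 ≤ P, so producing beats shutting down (which would give -$105).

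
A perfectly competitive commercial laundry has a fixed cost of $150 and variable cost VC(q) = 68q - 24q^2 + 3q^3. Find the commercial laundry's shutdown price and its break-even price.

AVC = 68 - 24q + 3q^2; minimized at q = 4, giving min AVC = $20. That is the shutdown price.
ATC = 150/q + 68 - 24q + 3q^2. Setting dATC/dq = −150/q^2 − 24 + 6q = 0 gives q = 5 (since 6·5^3 − 24·5^2 = 150).
min ATC = 150/5 + 68 − 24·5 + 3·5^2 = $53. That is the break-even price.
Between these two prices the firm operates at a loss; above $53 it earns a profit.

Shutdown price = $20; break-even price = $53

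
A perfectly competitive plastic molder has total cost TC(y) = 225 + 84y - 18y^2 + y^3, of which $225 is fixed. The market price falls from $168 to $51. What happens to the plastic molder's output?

Output falls from 14 to 11

AVC = 84 - 18y + y^2, minimized at y = 9 where min AVC = $3. MC = 84 - 36y + 3y^2.
At P = $168 ≥ min AVC, set P = MC on the rising branch: y = 14.
At P = $51 ≥ min AVC, set P = MC: y = 11. The firm stays open but cuts output.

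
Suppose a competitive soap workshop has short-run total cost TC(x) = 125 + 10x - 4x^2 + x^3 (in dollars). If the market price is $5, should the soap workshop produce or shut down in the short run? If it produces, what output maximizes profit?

Shut down

Strip out fixed cost: VC = 10x - 4x^2 + x^3. Then AVC = 10 - 4x + x^2 and MC = 10 - 8x + 3x^2.
AVC is minimized where dAVC/dx = -4 + 2x = 0, at x = 2; min AVC = 10 - 4·2 + 2^2 = $6.
Since P = $5 < min AVC = $6, price fails to cover variable cost at any output.
The firm minimizes its loss by shutting down and losing only its fixed cost of $125.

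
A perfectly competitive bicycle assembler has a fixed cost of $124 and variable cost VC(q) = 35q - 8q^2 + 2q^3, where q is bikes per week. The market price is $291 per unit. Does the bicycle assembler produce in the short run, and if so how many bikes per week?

Variable cost is VC = 35q - 8q^2 + 2q^3, so AVC = VC/q = 35 - 8q + 2q^2 and MC = dTC/dq = 35 - 16q + 6q^2.
AVC is minimized where dAVC/dq = -8 + 4q = 0, at q = 2; min AVC = 35 - 8·2 + 2·2^2 = $27.
P = $291 exceeds min AVC = $27, so the firm stays open.
Set P = MC: 291 = 35 - 16q + 6q^2 → -256 - 16q + 6q^2 = 0. The roots are q = -16/3 and q = 8; the profit-maximizing output is on the rising part of MC, so q* = 8.
Check: AVC at q = 8 is $99 ≤ P, so revenue covers variable cost.
Profit = P·q − TC = 291·8 − 916 = $1412.

Produce at q = 8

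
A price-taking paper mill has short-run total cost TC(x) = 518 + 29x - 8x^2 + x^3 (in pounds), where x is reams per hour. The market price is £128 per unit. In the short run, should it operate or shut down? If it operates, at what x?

Produce at x = 9

Strip out fixed cost: VC = 29x - 8x^2 + x^3. Then AVC = 29 - 8x + x^2 and MC = 29 - 16x + 3x^2.
AVC is minimized where dAVC/dx = -8 + 2x = 0, at x = 4; min AVC = 29 - 8·4 + 4^2 = £13.
P = £128 exceeds min AVC = £13, so the firm stays open.
Set P = MC: 128 = 29 - 16x + 3x^2 → -99 - 16x + 3x^2 = 0. The roots are x = -11/3 and x = 9; the profit-maximizing output is on the rising part of MC, so x* = 9.
Check: AVC at x = 9 is £38 ≤ P, so revenue covers variable cost.
Profit = P·x − TC = 128·9 − 860 = £292.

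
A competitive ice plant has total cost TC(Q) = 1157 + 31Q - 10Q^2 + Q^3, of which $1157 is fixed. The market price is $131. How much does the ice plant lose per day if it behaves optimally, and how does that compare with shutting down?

Profit = -$157 at Q = 10

AVC = 31 - 10Q + Q^2 has its minimum $6 at Q = 5; price $131 clears that bar, so the firm operates.
With MC = 31 - 20Q + 3Q^2, P = MC on the upward-sloping part at Q* = 10.
TR = 131·10 = 1310. TC = 1157 + 310 = 1467. Profit = 1310 − 1467 = -$157.
Shutting down would mean losing the fixed cost of $1157, so operating at a loss of $157 is better by $1000.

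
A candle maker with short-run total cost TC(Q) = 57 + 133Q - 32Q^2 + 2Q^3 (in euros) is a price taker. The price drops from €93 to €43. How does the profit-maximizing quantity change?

Output falls from 10 to 9

MC = 133 - 64Q + 6Q^2; the shutdown threshold is min AVC = €5 (at Q = 8).
With P = €93 above the shutdown price, P = MC gives Q = 10.
At P = €43 ≥ min AVC, set P = MC: Q = 9. The firm stays open but cuts output.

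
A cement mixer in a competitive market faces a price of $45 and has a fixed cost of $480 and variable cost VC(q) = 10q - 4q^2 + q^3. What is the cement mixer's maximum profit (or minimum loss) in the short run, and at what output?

AVC = 10 - 4q + q^2; min AVC = $6 at q = 2. Since P = $45 ≥ min AVC, the firm produces.
With MC = 10 - 8q + 3q^2, P = MC on the upward-sloping part at q* = 5.
TR = 45·5 = 225. TC = 480 + 75 = 555. Profit = 225 − 555 = -$330.
By producing, the firm covers all variable cost plus $150 of fixed cost; shutting down would lose the full $480.

Profit = -$330 at q = 5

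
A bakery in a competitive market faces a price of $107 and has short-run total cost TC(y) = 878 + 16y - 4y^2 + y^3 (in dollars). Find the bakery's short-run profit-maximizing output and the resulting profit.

AVC = 16 - 4y + y^2; min AVC = $12 at y = 2. Since P = $107 ≥ min AVC, the firm produces.
MC = 16 - 8y + 3y^2. Setting P = MC and taking the root on the rising branch gives y* = 7.
TR = 107·7 = 749. TC = 878 + 259 = 1137. Profit = 749 − 1137 = -$388.
By producing, the firm covers all variable cost plus $490 of fixed cost; shutting down would lose the full $878.

Profit = -$388 at y = 7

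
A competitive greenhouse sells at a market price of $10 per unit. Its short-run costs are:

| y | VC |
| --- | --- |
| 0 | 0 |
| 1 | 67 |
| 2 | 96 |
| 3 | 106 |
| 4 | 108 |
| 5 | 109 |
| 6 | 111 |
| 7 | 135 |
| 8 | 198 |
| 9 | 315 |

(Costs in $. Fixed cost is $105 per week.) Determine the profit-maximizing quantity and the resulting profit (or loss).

Tabulate TR − TC: y=0: -105; y=1: -162; y=2: -181; y=3: -181; y=4: -173; y=5: -164; y=6: -156; y=7: -170; y=8: -223; y=9: -330.
Profit is highest at y = 0. Equivalently, the lowest AVC in the table is 111/6 ≈ $18.50 at y = 6, and P = $10 falls below it — price never covers variable cost, so the firm shuts down and loses only its fixed cost.

y = 0 (shut down); profit = -$105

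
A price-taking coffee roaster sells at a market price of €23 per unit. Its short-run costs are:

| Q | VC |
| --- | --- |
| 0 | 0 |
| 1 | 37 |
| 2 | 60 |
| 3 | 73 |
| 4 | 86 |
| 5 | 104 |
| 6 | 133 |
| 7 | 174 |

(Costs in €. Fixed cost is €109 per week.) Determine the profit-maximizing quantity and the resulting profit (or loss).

Profit at each row (π = 23Q − TC): Q=0: -109; Q=1: -123; Q=2: -123; Q=3: -113; Q=4: -103; Q=5: -98; Q=6: -104; Q=7: -122.
Profit is maximized at Q = 5. AVC there is 104/5 = €20.80 ≤ P, so producing beats shutting down (which would give -€109).

Q = 5; profit = -€98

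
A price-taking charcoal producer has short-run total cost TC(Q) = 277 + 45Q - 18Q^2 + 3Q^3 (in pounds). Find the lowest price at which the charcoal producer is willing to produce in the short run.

The firm shuts down when price falls below the minimum of average variable cost. AVC = VC/Q = 45 - 18Q + 3Q^2.
dAVC/dQ = -18 + 6Q = 0 gives Q = 3. min AVC = 45 - 18·3 + 3·3^2 = 18.
So the shutdown price is £18.

£18 per unit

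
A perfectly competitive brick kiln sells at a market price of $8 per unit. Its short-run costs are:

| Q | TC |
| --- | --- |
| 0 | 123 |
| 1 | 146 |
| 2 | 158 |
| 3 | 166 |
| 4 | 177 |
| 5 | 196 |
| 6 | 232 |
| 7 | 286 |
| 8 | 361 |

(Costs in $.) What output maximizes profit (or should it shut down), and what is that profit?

Compute π = P·Q − TC at each output: Q=0: -123; Q=1: -138; Q=2: -142; Q=3: -142; Q=4: -145; Q=5: -156; Q=6: -184; Q=7: -230; Q=8: -297.
Profit is highest at Q = 0. Equivalently, the lowest AVC in the table is 54/4 ≈ $13.50 at Q = 4, and P = $8 falls below it — price never covers variable cost, so the firm shuts down and loses only its fixed cost.

Q = 0 (shut down); profit = -$123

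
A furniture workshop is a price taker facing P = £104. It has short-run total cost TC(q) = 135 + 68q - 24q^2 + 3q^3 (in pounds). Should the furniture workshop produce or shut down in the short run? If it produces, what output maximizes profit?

From TC, MC = TC'(q) = 68 - 48q + 9q^2 and AVC = VC/q = 68 - 24q + 3q^2.
AVC hits its minimum where MC = AVC, at q = 4, giving min AVC = 68 - 24·4 + 3·4^2 = £20.
Because £104 ≥ £20, revenue can cover variable cost; the firm operates.
Set P = MC: 104 = 68 - 48q + 9q^2 → -36 - 48q + 9q^2 = 0. The roots are q = -2/3 and q = 6; the profit-maximizing output is on the rising part of MC, so q* = 6.
Check: AVC at q = 6 is £32 ≤ P, so revenue covers variable cost.
Profit = P·q − TC = 104·6 − 327 = £297.

Produce at q = 6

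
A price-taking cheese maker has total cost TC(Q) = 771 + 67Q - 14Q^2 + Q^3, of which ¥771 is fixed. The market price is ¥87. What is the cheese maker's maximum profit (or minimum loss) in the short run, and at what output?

Profit = -¥171 at Q = 10

AVC = 67 - 14Q + Q^2; min AVC = ¥18 at Q = 7. Since P = ¥87 ≥ min AVC, the firm produces.
MC = 67 - 28Q + 3Q^2. Setting P = MC and taking the root on the rising branch gives Q* = 10.
TR = 87·10 = 870. TC = 771 + 270 = 1041. Profit = 870 − 1041 = -¥171.
That loss of ¥171 beats the ¥771 the firm would lose by shutting down; producing recovers ¥600 of fixed cost.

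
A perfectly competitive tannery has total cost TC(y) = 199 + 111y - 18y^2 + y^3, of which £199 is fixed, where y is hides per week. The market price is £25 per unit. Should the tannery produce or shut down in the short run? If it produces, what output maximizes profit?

From TC, MC = TC'(y) = 111 - 36y + 3y^2 and AVC = VC/y = 111 - 18y + y^2.
The AVC parabola has its vertex at y = 18/2 = 9, where AVC = 111 - 18·9 + 9^2 = £30.
P = £25 lies below min AVC = £30; no output level covers variable cost.
Shutting down limits the loss to fixed cost, £199.

Shut down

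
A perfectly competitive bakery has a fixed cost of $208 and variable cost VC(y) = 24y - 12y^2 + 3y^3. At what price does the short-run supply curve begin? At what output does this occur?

$12 per unit, at y = 2

The firm shuts down when price falls below the minimum of average variable cost. AVC = VC/y = 24 - 12y + 3y^2.
At the minimum of AVC, MC = AVC. MC = 24 - 24y + 9y^2; setting MC = AVC gives 6y^2 - 12y = 0, so y = 2. min AVC = 12.
The firm shuts down for any P below $12.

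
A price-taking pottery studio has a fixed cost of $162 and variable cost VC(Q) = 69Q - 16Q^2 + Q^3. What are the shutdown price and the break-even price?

Shutdown price = $5; break-even price = $24

Shutdown price = min AVC. AVC = 69 - 16Q + Q^2, with vertex at Q = 8 and minimum $5.
ATC = 162/Q + 69 - 16Q + Q^2. Setting dATC/dQ = −162/Q^2 − 16 + 2Q = 0 gives Q = 9 (since 2·9^3 − 16·9^2 = 162).
min ATC = 162/9 + 69 − 16·9 + 9^2 = $24. That is the break-even price.
Between these two prices the firm operates at a loss; above $24 it earns a profit.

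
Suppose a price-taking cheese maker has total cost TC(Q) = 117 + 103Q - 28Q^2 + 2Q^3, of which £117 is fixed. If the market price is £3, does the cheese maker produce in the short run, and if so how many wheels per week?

From TC, MC = TC'(Q) = 103 - 56Q + 6Q^2 and AVC = VC/Q = 103 - 28Q + 2Q^2.
AVC hits its minimum where MC = AVC, at Q = 7, giving min AVC = 103 - 28·7 + 2·7^2 = £5.
Since P = £3 < min AVC = £5, price fails to cover variable cost at any output.
The firm minimizes its loss by shutting down and losing only its fixed cost of £117.

Shut down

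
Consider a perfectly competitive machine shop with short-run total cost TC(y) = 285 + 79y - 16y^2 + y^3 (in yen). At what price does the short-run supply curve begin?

¥15 per unit

Short-run supply begins at min AVC. From VC = 79y - 16y^2 + y^3, AVC = 79 - 16y + y^2.
At the minimum of AVC, MC = AVC. MC = 79 - 32y + 3y^2; setting MC = AVC gives 2y^2 - 16y = 0, so y = 8. min AVC = 15.
The firm shuts down for any P below ¥15.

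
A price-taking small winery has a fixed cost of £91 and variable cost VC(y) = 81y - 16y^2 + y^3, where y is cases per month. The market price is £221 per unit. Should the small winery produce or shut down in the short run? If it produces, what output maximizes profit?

From TC, MC = TC'(y) = 81 - 32y + 3y^2 and AVC = VC/y = 81 - 16y + y^2.
AVC hits its minimum where MC = AVC, at y = 8, giving min AVC = 81 - 16·8 + 8^2 = £17.
P = £221 exceeds min AVC = £17, so the firm stays open.
P = MC gives -140 - 32y + 3y^2 = 0, with roots -10/3 and 14. Take the larger (rising MC): y* = 14.
Check: AVC at y = 14 is £53 ≤ P, so revenue covers variable cost.
Profit = P·y − TC = 221·14 − 833 = £2261.

Produce at y = 14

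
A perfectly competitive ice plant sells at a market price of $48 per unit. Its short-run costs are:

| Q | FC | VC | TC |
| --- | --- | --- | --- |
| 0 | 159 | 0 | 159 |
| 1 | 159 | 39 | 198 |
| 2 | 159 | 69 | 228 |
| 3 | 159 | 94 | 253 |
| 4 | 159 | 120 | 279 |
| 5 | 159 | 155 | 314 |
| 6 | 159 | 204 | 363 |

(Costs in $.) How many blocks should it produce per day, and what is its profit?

Q = 5; profit = -$74

Profit at each row (π = 48Q − TC): Q=0: -159; Q=1: -150; Q=2: -132; Q=3: -109; Q=4: -87; Q=5: -74; Q=6: -75.
Profit is maximized at Q = 5. AVC there is 155/5 = $31 ≤ P, so producing beats shutting down (which would give -$159).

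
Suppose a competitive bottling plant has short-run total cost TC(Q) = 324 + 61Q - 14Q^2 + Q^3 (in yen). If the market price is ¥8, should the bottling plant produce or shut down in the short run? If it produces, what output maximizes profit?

Shut down

From TC, MC = TC'(Q) = 61 - 28Q + 3Q^2 and AVC = VC/Q = 61 - 14Q + Q^2.
AVC is minimized where dAVC/dQ = -14 + 2Q = 0, at Q = 7; min AVC = 61 - 14·7 + 7^2 = ¥12.
With P < min AVC (¥8 < ¥12), every unit sold adds to the loss.
Best response: produce nothing and absorb the ¥324 fixed cost.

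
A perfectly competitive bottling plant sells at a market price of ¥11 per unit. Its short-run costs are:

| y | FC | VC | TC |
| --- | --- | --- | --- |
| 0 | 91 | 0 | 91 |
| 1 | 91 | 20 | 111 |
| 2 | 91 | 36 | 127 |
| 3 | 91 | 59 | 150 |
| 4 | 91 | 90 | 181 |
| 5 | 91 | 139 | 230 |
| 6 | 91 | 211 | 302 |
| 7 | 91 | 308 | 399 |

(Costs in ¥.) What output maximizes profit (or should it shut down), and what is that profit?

Compute π = P·y − TC at each output: y=0: -91; y=1: -100; y=2: -105; y=3: -117; y=4: -137; y=5: -175; y=6: -236; y=7: -322.
Profit is highest at y = 0. Equivalently, the lowest AVC in the table is 36/2 ≈ ¥18 at y = 2, and P = ¥11 falls below it — price never covers variable cost, so the firm shuts down and loses only its fixed cost.

y = 0 (shut down); profit = -¥91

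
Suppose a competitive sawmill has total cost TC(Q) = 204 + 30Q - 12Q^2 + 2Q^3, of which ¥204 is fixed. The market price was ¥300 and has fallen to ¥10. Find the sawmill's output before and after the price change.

Output falls from 9 to 0 (the firm shuts down)

MC = 30 - 24Q + 6Q^2; the shutdown threshold is min AVC = ¥12 (at Q = 3).
With P = ¥300 above the shutdown price, P = MC gives Q = 9.
At P = ¥10 < min AVC = ¥12, price no longer covers variable cost at any output, so the firm shuts down: Q = 0.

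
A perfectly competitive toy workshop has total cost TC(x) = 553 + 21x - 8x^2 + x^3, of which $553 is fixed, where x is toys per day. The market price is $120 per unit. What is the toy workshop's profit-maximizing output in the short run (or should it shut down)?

Produce at x = 9

Strip out fixed cost: VC = 21x - 8x^2 + x^3. Then AVC = 21 - 8x + x^2 and MC = 21 - 16x + 3x^2.
AVC hits its minimum where MC = AVC, at x = 4, giving min AVC = 21 - 8·4 + 4^2 = $5.
Since P = $120 ≥ min AVC = $5, price covers variable cost and the firm should produce.
Set P = MC: 120 = 21 - 16x + 3x^2 → -99 - 16x + 3x^2 = 0. The roots are x = -11/3 and x = 9; the profit-maximizing output is on the rising part of MC, so x* = 9.
Check: AVC at x = 9 is $30 ≤ P, so revenue covers variable cost.
Profit = P·x − TC = 120·9 − 823 = $257.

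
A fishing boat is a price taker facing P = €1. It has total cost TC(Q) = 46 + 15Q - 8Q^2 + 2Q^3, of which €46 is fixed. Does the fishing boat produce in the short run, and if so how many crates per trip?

Variable cost is VC = 15Q - 8Q^2 + 2Q^3, so AVC = VC/Q = 15 - 8Q + 2Q^2 and MC = dTC/dQ = 15 - 16Q + 6Q^2.
AVC hits its minimum where MC = AVC, at Q = 2, giving min AVC = 15 - 8·2 + 2·2^2 = €7.
P = €1 lies below min AVC = €7; no output level covers variable cost.
Best response: produce nothing and absorb the €46 fixed cost.

Shut down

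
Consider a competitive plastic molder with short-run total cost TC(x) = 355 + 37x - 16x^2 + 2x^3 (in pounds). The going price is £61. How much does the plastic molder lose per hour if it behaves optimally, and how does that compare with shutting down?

AVC = 37 - 16x + 2x^2 has its minimum £5 at x = 4; price £61 clears that bar, so the firm operates.
With MC = 37 - 32x + 6x^2, P = MC on the upward-sloping part at x* = 6.
TR = 61·6 = 366. TC = 355 + 78 = 433. Profit = 366 − 433 = -£67.
By producing, the firm covers all variable cost plus £288 of fixed cost; shutting down would lose the full £355.

Profit = -£67 at x = 6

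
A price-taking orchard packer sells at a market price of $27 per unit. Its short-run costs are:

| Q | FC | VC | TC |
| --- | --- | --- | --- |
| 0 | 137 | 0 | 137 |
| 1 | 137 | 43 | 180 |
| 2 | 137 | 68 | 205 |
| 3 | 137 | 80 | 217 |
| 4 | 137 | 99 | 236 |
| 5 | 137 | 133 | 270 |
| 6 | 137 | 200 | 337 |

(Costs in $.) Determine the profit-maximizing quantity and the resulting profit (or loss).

Compute π = P·Q − TC at each output: Q=0: -137; Q=1: -153; Q=2: -151; Q=3: -136; Q=4: -128; Q=5: -135; Q=6: -175.
Profit is maximized at Q = 4. AVC there is 99/4 = $24.75 ≤ P, so producing beats shutting down (which would give -$137).

Q = 4; profit = -$128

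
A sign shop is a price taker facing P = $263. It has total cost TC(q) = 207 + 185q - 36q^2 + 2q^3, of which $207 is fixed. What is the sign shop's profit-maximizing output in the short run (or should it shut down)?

Strip out fixed cost: VC = 185q - 36q^2 + 2q^3. Then AVC = 185 - 36q + 2q^2 and MC = 185 - 72q + 6q^2.
The AVC parabola has its vertex at q = 36/4 = 9, where AVC = 185 - 36·9 + 2·9^2 = $23.
P = $263 exceeds min AVC = $23, so the firm stays open.
Solving P = MC: -78 - 72q + 6q^2 = 0 ⇒ q = -1 or 13. On the upward-sloping branch, q* = 13.
Check: AVC at q = 13 is $55 ≤ P, so revenue covers variable cost.
Profit = P·q − TC = 263·13 − 922 = $2497.

Produce at q = 13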